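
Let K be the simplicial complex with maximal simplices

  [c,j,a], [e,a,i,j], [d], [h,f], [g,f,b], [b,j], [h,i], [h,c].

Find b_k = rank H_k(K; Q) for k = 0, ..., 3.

We work with the vertex ordering a < b < c < d < e < f < g < h < i < j. The simplices of K, each written with vertices in increasing order, are:

  0-simplices (10): a, b, c, d, e, f, g, h, i, j
  1-simplices (15): ac, ae, ai, aj, bf, bg, bj, ch, cj, ei, ej, fg, fh, hi, ij
  2-simplices (6): acj, aei, aej, aij, bfg, eij
  3-simplices (1): aeij

giving chain groups C_0 ≅ Z^10, C_1 ≅ Z^15, C_2 ≅ Z^6, C_3 ≅ Z^1.

∂_1: C_1 → C_0 maps an edge to its endpoints' difference, ∂[p,q] = q − p.
The resulting 10×15 matrix has rank 8, and its Smith normal form has invariant factors (1,1,1,1,1,1,1,1).

∂_2: C_2 → C_1 acts by ∂[p,q,r] = [q,r] − [p,r] + [p,q]. For instance
  ∂aei = ei − ai + ae,
  ∂acj = cj − aj + ac.
As a 15×6 matrix over Z this has rank 5, with invariant factors (1,1,1,1,1).

Boundary ∂_3: C_3 → C_2 sends each 3-simplex σ to the alternating sum Σ_i (−1)^i (σ with its i-th vertex removed). For instance
  ∂aeij = eij − aij + aej − aei.
This gives a 6×1 integer matrix of rank 1; reducing to Smith normal form yields diagonal entries (1).

Computing H_k = (kernel of ∂_k) / (image of ∂_{k+1}):

  H_0: rank C_0 − rank ∂_1 = 10 − 8 = 2, and the invariant factors of ∂_1 are all 1, so H_0 ≅ Z^2.
  H_1: rank ker ∂_1 − rank ∂_2 = (15 − 8) − 5 = 2, and the invariant factors of ∂_2 are all 1, so H_1 ≅ Z^2.
  H_2: rank ker ∂_2 − rank ∂_3 = (6 − 5) − 1 = 0, and the invariant factors of ∂_3 are all 1, so H_2 ≅ 0.
  H_3: rank ker ∂_3 − rank ∂_4 = (1 − 1) − 0 = 0, and there is no ∂_4, so H_3 ≅ 0.

Hence the Betti numbers are b_0 = 2, b_1 = 2, b_2 = 0, b_3 = 0.

b_0 = 2, b_1 = 2, b_2 = 0, b_3 = 0.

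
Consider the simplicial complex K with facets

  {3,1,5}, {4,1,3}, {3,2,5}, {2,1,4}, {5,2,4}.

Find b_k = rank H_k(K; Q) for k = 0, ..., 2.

Take the total order 1 < 2 < 3 < 4 < 5 on the vertex set. Then K (dimension 2) consists of the simplices:

  0-simplices (5): [1], [2], [3], [4], [5]
  1-simplices (10): [1,2], [1,3], [1,4], [1,5], [2,3], [2,4], [2,5], [3,4], [3,5], [4,5]
  2-simplices (5): [1,2,4], [1,3,4], [1,3,5], [2,3,5], [2,4,5]

so the chain groups are C_0 ≅ Z^5, C_1 ≅ Z^10, C_2 ≅ Z^5.

Boundary ∂_1: C_1 → C_0 sends each edge [p,q] (with p < q) to q − p. For instance
  ∂[1,3] = [3] − [1].
This gives a 5×10 integer matrix of rank 4; reducing to Smith normal form yields diagonal entries (1,1,1,1).

Boundary ∂_2: C_2 → C_1 acts by ∂[p,q,r] = [q,r] − [p,r] + [p,q]. For instance
  ∂[2,3,5] = [3,5] − [2,5] + [2,3],
  ∂[1,2,4] = [2,4] − [1,4] + [1,2].
As a 10×5 matrix over Z this has rank 5, with invariant factors (1,1,1,1,1).

Reading off H_k = ker ∂_k / im ∂_{k+1}:

  H_0: rank C_0 − rank ∂_1 = 5 − 4 = 1, and the invariant factors of ∂_1 are all 1, so H_0 = Z.
  H_1: rank ker ∂_1 − rank ∂_2 = (10 − 4) − 5 = 1, and the invariant factors of ∂_2 are all 1, so H_1 = Z.
  H_2: rank ker ∂_2 − rank ∂_3 = (5 − 5) − 0 = 0, and there is no ∂_3, so H_2 = 0.

Hence the Betti numbers are b_0 = 1, b_1 = 1, b_2 = 0.

b_0 = 1, b_1 = 1, b_2 = 0.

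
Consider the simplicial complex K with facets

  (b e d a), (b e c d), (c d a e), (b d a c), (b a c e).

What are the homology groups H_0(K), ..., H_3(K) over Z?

Order the vertices as a < b < c < d < e. Listing each simplex with vertices in this order, K has dimension 3 with simplices:

  0-simplices (5): a, b, c, d, e
  1-simplices (10): ab, ac, ad, ae, bc, bd, be, cd, ce, de
  2-simplices (10): abc, abd, abe, acd, ace, ade, bcd, bce, bde, cde
  3-simplices (5): abcd, abce, abde, acde, bcde

Hence C_0 ≅ Z^5, C_1 ≅ Z^10, C_2 ≅ Z^10, C_3 ≅ Z^5.

∂_1: C_1 → C_0 maps an edge to its endpoints' difference, ∂[p,q] = q − p.
The 5×10 boundary matrix has rank 4 and Smith normal form diag(1,1,1,1).

∂_2: C_2 → C_1 maps a triangle to the signed sum of its edges. For instance
  ∂bde = de − be + bd,
  ∂bce = ce − be + bc.
The 10×10 boundary matrix has rank 6 and Smith normal form diag(1,1,1,1,1,1).

∂_3: C_3 → C_2 sends each 3-simplex σ to the alternating sum Σ_i (−1)^i (σ with its i-th vertex removed). For instance
  ∂abcd = bcd − acd + abd − abc,
  ∂bcde = cde − bde + bce − bcd.
The 10×5 boundary matrix has rank 4 and Smith normal form diag(1,1,1,1).

Computing H_k = (kernel of ∂_k) / (image of ∂_{k+1}):

  H_0: rank C_0 − rank ∂_1 = 5 − 4 = 1, and the invariant factors of ∂_1 are all 1, so H_0 ≅ Z.
  H_1: rank ker ∂_1 − rank ∂_2 = (10 − 4) − 6 = 0, and the invariant factors of ∂_2 are all 1, so H_1 ≅ 0.
  H_2: rank ker ∂_2 − rank ∂_3 = (10 − 6) − 4 = 0, and the invariant factors of ∂_3 are all 1, so H_2 ≅ 0.
  H_3: rank ker ∂_3 − rank ∂_4 = (5 − 4) − 0 = 1, and there is no ∂_4, so H_3 ≅ Z.

H_0 = Z,  H_1 = 0,  H_2 = 0,  H_3 = Z.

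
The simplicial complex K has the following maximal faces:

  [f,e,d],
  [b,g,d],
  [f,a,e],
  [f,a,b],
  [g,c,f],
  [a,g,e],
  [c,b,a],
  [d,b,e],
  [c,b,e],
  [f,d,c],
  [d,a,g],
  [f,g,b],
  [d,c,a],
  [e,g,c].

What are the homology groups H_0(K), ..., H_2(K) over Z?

We work with the vertex ordering a < b < c < d < e < f < g. The simplices of K, each written with vertices in increasing order, are:

  0-simplices (7): a, b, c, d, e, f, g
  1-simplices (21): ab, ac, ad, ae, af, ag, bc, bd, be, bf, bg, cd, ce, cf, cg, de, df, dg, ef, eg, fg
  2-simplices (14): abc, abf, acd, adg, aef, aeg, bce, bde, bdg, bfg, cdf, ceg, cfg, def

giving chain groups C_0 ≅ Z^7, C_1 ≅ Z^21, C_2 ≅ Z^14.

The boundary map ∂_1: C_1 → C_0 sends each edge [p,q] (with p < q) to q − p.
The resulting 7×21 matrix has rank 6, and its Smith normal form has invariant factors (1,1,1,1,1,1).

∂_2: C_2 → C_1 sends each 2-simplex [p,q,r] to [q,r] − [p,r] + [p,q]. For instance
  ∂aeg = eg − ag + ae,
  ∂abf = bf − af + ab.
As a 21×14 matrix over Z this has rank 13, with invariant factors (1,1,1,1,1,1,1,1,1,1,1,1,1).

Computing H_k = (kernel of ∂_k) / (image of ∂_{k+1}):

  H_0: rank C_0 − rank ∂_1 = 7 − 6 = 1, and the invariant factors of ∂_1 are all 1, so H_0 ≅ Z.
  H_1: rank ker ∂_1 − rank ∂_2 = (21 − 6) − 13 = 2, and the invariant factors of ∂_2 are all 1, so H_1 ≅ Z^2.
  H_2: rank ker ∂_2 − rank ∂_3 = (14 − 13) − 0 = 1, and there is no ∂_3, so H_2 ≅ Z.

H_0 ≅ Z,  H_1 ≅ Z^2,  H_2 ≅ Z.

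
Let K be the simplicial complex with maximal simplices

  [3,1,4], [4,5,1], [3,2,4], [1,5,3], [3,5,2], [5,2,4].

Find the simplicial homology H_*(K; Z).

Fix the vertex order 1 < 2 < 3 < 4 < 5 and write every simplex with vertices in increasing order. Then dim K = 2 and the simplices of K are:

  0-simplices (5): [1], [2], [3], [4], [5]
  1-simplices (9): [1,3], [1,4], [1,5], [2,3], [2,4], [2,5], [3,4], [3,5], [4,5]
  2-simplices (6): [1,3,4], [1,3,5], [1,4,5], [2,3,4], [2,3,5], [2,4,5]

so the chain groups are C_0 ≅ Z^5, C_1 ≅ Z^9, C_2 ≅ Z^6.

Boundary ∂_1: C_1 → C_0 maps an edge to its endpoints' difference, ∂[p,q] = q − p. For instance
  ∂[3,4] = [4] − [3].
The 5×9 boundary matrix has rank 4 and Smith normal form diag(1,1,1,1).

The boundary map ∂_2: C_2 → C_1 acts by ∂[p,q,r] = [q,r] − [p,r] + [p,q]. For instance
  ∂[2,3,4] = [3,4] − [2,4] + [2,3],
  ∂[1,3,4] = [3,4] − [1,4] + [1,3].
This gives a 9×6 integer matrix of rank 5; reducing to Smith normal form yields diagonal entries (1,1,1,1,1).

Computing H_k = (kernel of ∂_k) / (image of ∂_{k+1}):

  H_0: rank C_0 − rank ∂_1 = 5 − 4 = 1, and the invariant factors of ∂_1 are all 1, so H_0 ≅ Z.
  H_1: rank ker ∂_1 − rank ∂_2 = (9 − 4) − 5 = 0, and the invariant factors of ∂_2 are all 1, so H_1 ≅ 0.
  H_2: rank ker ∂_2 − rank ∂_3 = (6 − 5) − 0 = 1, and there is no ∂_3, so H_2 ≅ Z.

H_0 ≅ Z,  H_1 = 0,  H_2 ≅ Z.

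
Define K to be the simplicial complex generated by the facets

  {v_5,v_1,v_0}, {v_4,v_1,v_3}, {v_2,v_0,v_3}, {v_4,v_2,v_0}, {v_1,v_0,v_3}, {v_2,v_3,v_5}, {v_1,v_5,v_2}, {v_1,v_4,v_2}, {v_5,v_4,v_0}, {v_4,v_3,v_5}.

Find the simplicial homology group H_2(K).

We work with the vertex ordering v_0 < v_1 < v_2 < v_3 < v_4 < v_5. The simplices of K, each written with vertices in increasing order, are:

  0-simplices (6): [v_0], [v_1], [v_2], [v_3], [v_4], [v_5]
  1-simplices (15): (15 of them)
  2-simplices (10): [v_0,v_1,v_3], [v_0,v_1,v_5], [v_0,v_2,v_3], [v_0,v_2,v_4], [v_0,v_4,v_5], [v_1,v_2,v_4], [v_1,v_2,v_5], [v_1,v_3,v_4], [v_2,v_3,v_5], [v_3,v_4,v_5]

Hence C_0 ≅ Z^6, C_1 ≅ Z^15, C_2 ≅ Z^10.

Boundary ∂_1: C_1 → C_0 sends each edge [p,q] (with p < q) to q − p.
As a 6×15 matrix over Z this has rank 5, with invariant factors (1,1,1,1,1).

The boundary map ∂_2: C_2 → C_1 sends each 2-simplex [p,q,r] to [q,r] − [p,r] + [p,q]. For instance
  ∂[v_1,v_3,v_4] = [v_3,v_4] − [v_1,v_4] + [v_1,v_3],
  ∂[v_3,v_4,v_5] = [v_4,v_5] − [v_3,v_5] + [v_3,v_4].
The resulting 15×10 matrix has rank 10, and its Smith normal form has invariant factors (1,1,1,1,1,1,1,1,1,2).

Reading off H_k = ker ∂_k / im ∂_{k+1}:

  H_2: rank ker ∂_2 − rank ∂_3 = (10 − 10) − 0 = 0, and there is no ∂_3, so H_2 ≅ 0.

H_2 ≅ 0.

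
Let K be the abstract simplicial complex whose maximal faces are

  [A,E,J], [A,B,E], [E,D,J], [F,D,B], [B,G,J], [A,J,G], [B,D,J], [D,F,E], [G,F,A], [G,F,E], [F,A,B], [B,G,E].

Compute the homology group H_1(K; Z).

H_1 ≅ Z/2Z.

K has 7 vertices, 18 edges, 12 triangles.
rank ∂_1 = 6, rank ∂_2 = 12 ⇒ b_1 = 18 − 6 − 12 = 0; ∂_2 has invariant factor(s) [2] giving torsion. So H_1 = Z/2Z.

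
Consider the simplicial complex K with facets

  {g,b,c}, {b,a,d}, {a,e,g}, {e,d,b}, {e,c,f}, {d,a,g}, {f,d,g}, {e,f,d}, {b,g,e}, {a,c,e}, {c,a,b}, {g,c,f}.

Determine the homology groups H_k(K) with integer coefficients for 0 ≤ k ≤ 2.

Fix the vertex order a < b < c < d < e < f < g and write every simplex with vertices in increasing order. Then dim K = 2 and the simplices of K are:

  0-simplices (7): a, b, c, d, e, f, g
  1-simplices (18): ab, ac, ad, ae, ag, bc, bd, be, bg, ce, cf, cg, de, df, dg, ef, eg, fg
  2-simplices (12): abc, abd, ace, adg, aeg, bcg, bde, beg, cef, cfg, def, dfg

giving chain groups C_0 ≅ Z^7, C_1 ≅ Z^18, C_2 ≅ Z^12.

∂_1: C_1 → C_0 maps an edge to its endpoints' difference, ∂[p,q] = q − p. For instance
  ∂be = e − b.
The resulting 7×18 matrix has rank 6, and its Smith normal form has invariant factors (1,1,1,1,1,1).

∂_2: C_2 → C_1 acts by ∂[p,q,r] = [q,r] − [p,r] + [p,q]. For instance
  ∂def = ef − df + de,
  ∂aeg = eg − ag + ae.
The resulting 18×12 matrix has rank 12, and its Smith normal form has invariant factors (1,1,1,1,1,1,1,1,1,1,1,2).

Now H_k = ker ∂_k / im ∂_{k+1}, so:

  H_0: rank C_0 − rank ∂_1 = 7 − 6 = 1, and the invariant factors of ∂_1 are all 1, so H_0 ≅ Z.
  H_1: rank ker ∂_1 − rank ∂_2 = (18 − 6) − 12 = 0, and ∂_2 has invariant factor 2 > 1, so H_1 ≅ Z/2.
  H_2: rank ker ∂_2 − rank ∂_3 = (12 − 12) − 0 = 0, and there is no ∂_3, so H_2 ≅ 0.

H_0 = Z,  H_1 = Z/2,  H_2 = 0.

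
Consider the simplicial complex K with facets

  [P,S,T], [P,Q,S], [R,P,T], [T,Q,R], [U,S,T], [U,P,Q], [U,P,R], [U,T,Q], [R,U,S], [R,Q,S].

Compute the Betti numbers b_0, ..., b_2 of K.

b_0 = 1, b_1 = 0, b_2 = 0.

Fix the vertex order P < Q < R < S < T < U and write every simplex with vertices in increasing order. Then dim K = 2 and the simplices of K are:

  0-simplices (6): P, Q, R, S, T, U
  1-simplices (15): PQ, PR, PS, PT, PU, QR, QS, QT, QU, RS, RT, RU, ST, SU, TU
  2-simplices (10): PQS, PQU, PRT, PRU, PST, QRS, QRT, QTU, RSU, STU

so the chain groups are C_0 ≅ Z^6, C_1 ≅ Z^15, C_2 ≅ Z^10.

Boundary ∂_1: C_1 → C_0 sends each edge [p,q] (with p < q) to q − p. For instance
  ∂SU = U − S.
This gives a 6×15 integer matrix of rank 5; reducing to Smith normal form yields diagonal entries (1,1,1,1,1).

The boundary map ∂_2: C_2 → C_1 acts by ∂[p,q,r] = [q,r] − [p,r] + [p,q]. For instance
  ∂PST = ST − PT + PS,
  ∂PQU = QU − PU + PQ.
This gives a 15×10 integer matrix of rank 10; reducing to Smith normal form yields diagonal entries (1,1,1,1,1,1,1,1,1,2).

Now H_k = ker ∂_k / im ∂_{k+1}, so:

  H_0: rank C_0 − rank ∂_1 = 6 − 5 = 1, and the invariant factors of ∂_1 are all 1, so H_0 = Z.
  H_1: rank ker ∂_1 − rank ∂_2 = (15 − 5) − 10 = 0, and ∂_2 has invariant factor 2 > 1, so H_1 = Z_2.
  H_2: rank ker ∂_2 − rank ∂_3 = (10 − 10) − 0 = 0, and there is no ∂_3, so H_2 = 0.

Hence the Betti numbers are b_0 = 1, b_1 = 0, b_2 = 0.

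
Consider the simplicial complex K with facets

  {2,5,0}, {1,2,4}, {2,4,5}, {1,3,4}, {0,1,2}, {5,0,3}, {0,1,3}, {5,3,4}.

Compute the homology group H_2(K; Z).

Take the total order 0 < 1 < 2 < 3 < 4 < 5 on the vertex set. Then K (dimension 2) consists of the simplices:

  0-simplices (6): [0], [1], [2], [3], [4], [5]
  1-simplices (12): [0,1], [0,2], [0,3], [0,5], [1,2], [1,3], [1,4], [2,4], [2,5], [3,4], [3,5], [4,5]
  2-simplices (8): [0,1,2], [0,1,3], [0,2,5], [0,3,5], [1,2,4], [1,3,4], [2,4,5], [3,4,5]

so the chain groups are C_0 ≅ Z^6, C_1 ≅ Z^12, C_2 ≅ Z^8.

∂_1: C_1 → C_0 maps an edge to its endpoints' difference, ∂[p,q] = q − p. For instance
  ∂[4,5] = [5] − [4].
The resulting 6×12 matrix has rank 5, and its Smith normal form has invariant factors (1,1,1,1,1).

Boundary ∂_2: C_2 → C_1 sends each 2-simplex [p,q,r] to [q,r] − [p,r] + [p,q]. For instance
  ∂[3,4,5] = [4,5] − [3,5] + [3,4],
  ∂[0,2,5] = [2,5] − [0,5] + [0,2].
The resulting 12×8 matrix has rank 7, and its Smith normal form has invariant factors (1,1,1,1,1,1,1).

From H_k ≅ ker(∂_k) / im(∂_{k+1}) we obtain:

  H_2: rank ker ∂_2 − rank ∂_3 = (8 − 7) − 0 = 1, and there is no ∂_3, so H_2 ≅ Z.

H_2 = Z.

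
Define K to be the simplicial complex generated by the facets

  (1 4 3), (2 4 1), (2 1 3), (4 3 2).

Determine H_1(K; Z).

H_1 ≅ 0.

We work with the vertex ordering 1 < 2 < 3 < 4. The simplices of K, each written with vertices in increasing order, are:

  0-simplices (4): [1], [2], [3], [4]
  1-simplices (6): [1,2], [1,3], [1,4], [2,3], [2,4], [3,4]
  2-simplices (4): [1,2,3], [1,2,4], [1,3,4], [2,3,4]

Hence C_0 ≅ Z^4, C_1 ≅ Z^6, C_2 ≅ Z^4.

Boundary ∂_1: C_1 → C_0 is given by ∂[p,q] = [q] − [p]. For instance
  ∂[2,4] = [4] − [2].
This gives a 4×6 integer matrix of rank 3; reducing to Smith normal form yields diagonal entries (1,1,1).

∂_2: C_2 → C_1 maps a triangle to the signed sum of its edges. For instance
  ∂[1,3,4] = [3,4] − [1,4] + [1,3],
  ∂[2,3,4] = [3,4] − [2,4] + [2,3].
The resulting 6×4 matrix has rank 3, and its Smith normal form has invariant factors (1,1,1).

From H_k ≅ ker(∂_k) / im(∂_{k+1}) we obtain:

  H_1: rank ker ∂_1 − rank ∂_2 = (6 − 3) − 3 = 0, and the invariant factors of ∂_2 are all 1, so H_1 ≅ 0.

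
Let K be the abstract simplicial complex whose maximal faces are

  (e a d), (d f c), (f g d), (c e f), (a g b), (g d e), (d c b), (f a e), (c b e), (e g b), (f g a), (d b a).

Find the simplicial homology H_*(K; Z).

We work with the vertex ordering a < b < c < d < e < f < g. The simplices of K, each written with vertices in increasing order, are:

  0-simplices (7): a, b, c, d, e, f, g
  1-simplices (18): ab, ad, ae, af, ag, bc, bd, be, bg, cd, ce, cf, de, df, dg, ef, eg, fg
  2-simplices (12): abd, abg, ade, aef, afg, bcd, bce, beg, cdf, cef, deg, dfg

Hence C_0 ≅ Z^7, C_1 ≅ Z^18, C_2 ≅ Z^12.

∂_1: C_1 → C_0 sends each edge [p,q] (with p < q) to q − p. For instance
  ∂dg = g − d.
The resulting 7×18 matrix has rank 6, and its Smith normal form has invariant factors (1,1,1,1,1,1).

Boundary ∂_2: C_2 → C_1 sends each 2-simplex [p,q,r] to [q,r] − [p,r] + [p,q]. For instance
  ∂bce = ce − be + bc,
  ∂bcd = cd − bd + bc.
The resulting 18×12 matrix has rank 12, and its Smith normal form has invariant factors (1,1,1,1,1,1,1,1,1,1,1,2).

From H_k ≅ ker(∂_k) / im(∂_{k+1}) we obtain:

  H_0: rank C_0 − rank ∂_1 = 7 − 6 = 1, and the invariant factors of ∂_1 are all 1, so H_0 = Z.
  H_1: rank ker ∂_1 − rank ∂_2 = (18 − 6) − 12 = 0, and ∂_2 has invariant factor 2 > 1, so H_1 = Z/2.
  H_2: rank ker ∂_2 − rank ∂_3 = (12 − 12) − 0 = 0, and there is no ∂_3, so H_2 = 0.

(K is a triangulation of the real projective plane RP^2.)

H_0 = Z,  H_1 = Z/2,  H_2 = 0.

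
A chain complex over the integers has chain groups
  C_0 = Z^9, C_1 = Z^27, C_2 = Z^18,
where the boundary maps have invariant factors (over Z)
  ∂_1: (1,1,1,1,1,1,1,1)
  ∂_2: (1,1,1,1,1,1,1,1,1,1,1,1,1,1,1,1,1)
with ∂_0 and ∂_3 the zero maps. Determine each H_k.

H_0 ≅ Z,  H_1 ≅ Z^2,  H_2 ≅ Z.

H_0: b_0 = 9 − 0 − 8 = 1; torsion from ∂_1 factors > 1: none. So H_0 ≅ Z.
H_1: b_1 = 27 − 8 − 17 = 2; torsion from ∂_2 factors > 1: none. So H_1 ≅ Z^2.
H_2: b_2 = 18 − 17 − 0 = 1; torsion from ∂_3 factors > 1: none. So H_2 ≅ Z.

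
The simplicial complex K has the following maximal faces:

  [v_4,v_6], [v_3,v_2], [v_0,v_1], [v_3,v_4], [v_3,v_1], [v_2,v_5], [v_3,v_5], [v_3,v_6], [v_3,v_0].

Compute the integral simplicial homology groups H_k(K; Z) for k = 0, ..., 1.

Take the total order v_0 < v_1 < v_2 < v_3 < v_4 < v_5 < v_6 on the vertex set. Then K (dimension 1) consists of the simplices:

  0-simplices (7): [v_0], [v_1], [v_2], [v_3], [v_4], [v_5], [v_6]
  1-simplices (9): [v_0,v_1], [v_0,v_3], [v_1,v_3], [v_2,v_3], [v_2,v_5], [v_3,v_4], [v_3,v_5], [v_3,v_6], [v_4,v_6]

Hence C_0 ≅ Z^7, C_1 ≅ Z^9.

Boundary ∂_1: C_1 → C_0 sends each edge [p,q] (with p < q) to q − p.
This gives a 7×9 integer matrix of rank 6; reducing to Smith normal form yields diagonal entries (1,1,1,1,1,1).

From H_k ≅ ker(∂_k) / im(∂_{k+1}) we obtain:

  H_0: rank C_0 − rank ∂_1 = 7 − 6 = 1, and the invariant factors of ∂_1 are all 1, so H_0 ≅ Z.
  H_1: rank ker ∂_1 − rank ∂_2 = (9 − 6) − 0 = 3, and there is no ∂_2, so H_1 ≅ Z^3.

(K is a triangulation of a wedge of 3 circles.)

H_0 ≅ Z,  H_1 ≅ Z^3.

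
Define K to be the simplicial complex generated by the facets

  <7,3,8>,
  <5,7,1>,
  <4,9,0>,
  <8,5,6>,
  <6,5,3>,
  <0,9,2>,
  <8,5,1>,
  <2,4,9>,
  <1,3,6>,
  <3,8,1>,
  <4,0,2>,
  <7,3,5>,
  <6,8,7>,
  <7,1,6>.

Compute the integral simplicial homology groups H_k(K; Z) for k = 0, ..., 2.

H_0 ≅ Z^2,  H_1 ≅ Z/2,  H_2 ≅ Z.

K has 10 vertices, 21 edges, 14 triangles.
rank ∂_0 = 0, rank ∂_1 = 8 ⇒ b_0 = 10 − 0 − 8 = 2; all invariant factors of ∂_1 are 1 so no torsion. So H_0 ≅ Z^2.
rank ∂_1 = 8, rank ∂_2 = 13 ⇒ b_1 = 21 − 8 − 13 = 0; ∂_2 has invariant factor(s) [2] giving torsion. So H_1 ≅ Z/2.
rank ∂_2 = 13, rank ∂_3 = 0 ⇒ b_2 = 14 − 13 − 0 = 1. So H_2 ≅ Z.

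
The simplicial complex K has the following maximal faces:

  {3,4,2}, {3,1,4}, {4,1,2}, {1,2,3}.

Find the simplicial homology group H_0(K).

H_0 = Z.

Fix the vertex order 1 < 2 < 3 < 4 and write every simplex with vertices in increasing order. Then dim K = 2 and the simplices of K are:

  0-simplices (4): [1], [2], [3], [4]
  1-simplices (6): [1,2], [1,3], [1,4], [2,3], [2,4], [3,4]
  2-simplices (4): [1,2,3], [1,2,4], [1,3,4], [2,3,4]

so the chain groups are C_0 ≅ Z^4, C_1 ≅ Z^6, C_2 ≅ Z^4.

The boundary map ∂_1: C_1 → C_0 maps an edge to its endpoints' difference, ∂[p,q] = q − p. For instance
  ∂[1,3] = [3] − [1].
The 4×6 boundary matrix has rank 3 and Smith normal form diag(1,1,1).

The boundary map ∂_2: C_2 → C_1 acts by ∂[p,q,r] = [q,r] − [p,r] + [p,q]. For instance
  ∂[1,2,3] = [2,3] − [1,3] + [1,2],
  ∂[1,2,4] = [2,4] − [1,4] + [1,2].
The resulting 6×4 matrix has rank 3, and its Smith normal form has invariant factors (1,1,1).

From H_k ≅ ker(∂_k) / im(∂_{k+1}) we obtain:

  H_0: rank C_0 − rank ∂_1 = 4 − 3 = 1, and the invariant factors of ∂_1 are all 1, so H_0 ≅ Z.

(K is a triangulation of the 2-sphere S^2.)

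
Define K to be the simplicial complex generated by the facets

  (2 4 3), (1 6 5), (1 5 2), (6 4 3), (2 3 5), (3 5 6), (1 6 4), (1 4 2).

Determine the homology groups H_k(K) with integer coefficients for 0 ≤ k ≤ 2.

Order the vertices as 1 < 2 < 3 < 4 < 5 < 6. Listing each simplex with vertices in this order, K has dimension 2 with simplices:

  0-simplices (6): [1], [2], [3], [4], [5], [6]
  1-simplices (12): [1,2], [1,4], [1,5], [1,6], [2,3], [2,4], [2,5], [3,4], [3,5], [3,6], [4,6], [5,6]
  2-simplices (8): [1,2,4], [1,2,5], [1,4,6], [1,5,6], [2,3,4], [2,3,5], [3,4,6], [3,5,6]

Hence C_0 ≅ Z^6, C_1 ≅ Z^12, C_2 ≅ Z^8.

Boundary ∂_1: C_1 → C_0 maps an edge to its endpoints' difference, ∂[p,q] = q − p.
This gives a 6×12 integer matrix of rank 5; reducing to Smith normal form yields diagonal entries (1,1,1,1,1).

Boundary ∂_2: C_2 → C_1 acts by ∂[p,q,r] = [q,r] − [p,r] + [p,q]. For instance
  ∂[1,2,5] = [2,5] − [1,5] + [1,2],
  ∂[1,5,6] = [5,6] − [1,6] + [1,5].
This gives a 12×8 integer matrix of rank 7; reducing to Smith normal form yields diagonal entries (1,1,1,1,1,1,1).

From H_k ≅ ker(∂_k) / im(∂_{k+1}) we obtain:

  H_0: rank C_0 − rank ∂_1 = 6 − 5 = 1, and the invariant factors of ∂_1 are all 1, so H_0 ≅ Z.
  H_1: rank ker ∂_1 − rank ∂_2 = (12 − 5) − 7 = 0, and the invariant factors of ∂_2 are all 1, so H_1 ≅ 0.
  H_2: rank ker ∂_2 − rank ∂_3 = (8 − 7) − 0 = 1, and there is no ∂_3, so H_2 ≅ Z.

As a check, the Euler characteristic is 6 − 12 + 8 = 2, which agrees with 1 − 0 + 1 = 2.
(K is a triangulation of the 2-sphere S^2.)

H_0 ≅ Z,  H_1 = 0,  H_2 ≅ Z.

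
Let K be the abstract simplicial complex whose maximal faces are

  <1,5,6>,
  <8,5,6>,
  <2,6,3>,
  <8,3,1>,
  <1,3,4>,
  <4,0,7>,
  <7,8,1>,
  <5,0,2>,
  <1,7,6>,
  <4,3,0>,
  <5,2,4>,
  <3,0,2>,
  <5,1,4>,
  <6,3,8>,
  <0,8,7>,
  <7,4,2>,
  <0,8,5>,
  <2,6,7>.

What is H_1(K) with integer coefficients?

H_1 ≅ Z ⊕ Z/2.

Order the vertices as 0 < 1 < 2 < 3 < 4 < 5 < 6 < 7 < 8. Listing each simplex with vertices in this order, K has dimension 2 with simplices:

  0-simplices (9): [0], [1], [2], [3], [4], [5], [6], [7], [8]
  1-simplices (27): (27 of them)
  2-simplices (18): [0,2,3], [0,2,5], [0,3,4], [0,4,7], [0,5,8], [0,7,8], [1,3,4], [1,3,8], [1,4,5], [1,5,6], [1,6,7], [1,7,8], [2,3,6], [2,4,5], [2,4,7], [2,6,7], [3,6,8], [5,6,8]

Hence C_0 ≅ Z^9, C_1 ≅ Z^27, C_2 ≅ Z^18.

Boundary ∂_1: C_1 → C_0 maps an edge to its endpoints' difference, ∂[p,q] = q − p. For instance
  ∂[0,3] = [3] − [0].
As a 9×27 matrix over Z this has rank 8, with invariant factors (1,1,1,1,1,1,1,1).

∂_2: C_2 → C_1 sends each 2-simplex [p,q,r] to [q,r] − [p,r] + [p,q]. For instance
  ∂[0,7,8] = [7,8] − [0,8] + [0,7],
  ∂[1,4,5] = [4,5] − [1,5] + [1,4].
This gives a 27×18 integer matrix of rank 18; reducing to Smith normal form yields diagonal entries (1,1,1,1,1,1,1,1,1,1,1,1,1,1,1,1,1,2).

Computing H_k = (kernel of ∂_k) / (image of ∂_{k+1}):

  H_1: rank ker ∂_1 − rank ∂_2 = (27 − 8) − 18 = 1, and ∂_2 has invariant factor 2 > 1, so H_1 = Z ⊕ Z/2.

(K is a triangulation of the Klein bottle.)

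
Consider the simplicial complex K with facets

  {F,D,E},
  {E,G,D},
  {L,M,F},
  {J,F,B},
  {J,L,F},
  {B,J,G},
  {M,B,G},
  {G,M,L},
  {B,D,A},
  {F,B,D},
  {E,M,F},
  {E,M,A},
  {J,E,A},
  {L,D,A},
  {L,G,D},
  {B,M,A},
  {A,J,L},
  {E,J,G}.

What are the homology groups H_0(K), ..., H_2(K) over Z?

H_0 ≅ Z,  H_1 ≅ Z^2,  H_2 ≅ Z.

Fix the vertex order A < B < D < E < F < G < J < L < M and write every simplex with vertices in increasing order. Then dim K = 2 and the simplices of K are:

  0-simplices (9): A, B, D, E, F, G, J, L, M
  1-simplices (27): AB, AD, AE, AJ, AL, AM, BD, BF, BG, BJ, BM, DE, DF, DG, DL, EF, EG, EJ, EM, FJ, FL, FM, GJ, GL, GM, JL, LM
  2-simplices (18): ABD, ABM, ADL, AEJ, AEM, AJL, BDF, BFJ, BGJ, BGM, DEF, DEG, DGL, EFM, EGJ, FJL, FLM, GLM

Hence C_0 ≅ Z^9, C_1 ≅ Z^27, C_2 ≅ Z^18.

The boundary map ∂_1: C_1 → C_0 maps an edge to its endpoints' difference, ∂[p,q] = q − p.
As a 9×27 matrix over Z this has rank 8, with invariant factors (1,1,1,1,1,1,1,1).

Boundary ∂_2: C_2 → C_1 sends each 2-simplex [p,q,r] to [q,r] − [p,r] + [p,q]. For instance
  ∂ABD = BD − AD + AB,
  ∂BGJ = GJ − BJ + BG.
The resulting 27×18 matrix has rank 17, and its Smith normal form has invariant factors (1,1,1,1,1,1,1,1,1,1,1,1,1,1,1,1,1).

From H_k ≅ ker(∂_k) / im(∂_{k+1}) we obtain:

  H_0: rank C_0 − rank ∂_1 = 9 − 8 = 1, and the invariant factors of ∂_1 are all 1, so H_0 = Z.
  H_1: rank ker ∂_1 − rank ∂_2 = (27 − 8) − 17 = 2, and the invariant factors of ∂_2 are all 1, so H_1 = Z^2.
  H_2: rank ker ∂_2 − rank ∂_3 = (18 − 17) − 0 = 1, and there is no ∂_3, so H_2 = Z.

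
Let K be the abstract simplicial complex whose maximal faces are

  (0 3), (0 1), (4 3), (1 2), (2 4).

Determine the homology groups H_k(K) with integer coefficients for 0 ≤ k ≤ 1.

H_0 = Z,  H_1 = Z.

Take the total order 0 < 1 < 2 < 3 < 4 on the vertex set. Then K (dimension 1) consists of the simplices:

  0-simplices (5): [0], [1], [2], [3], [4]
  1-simplices (5): [0,1], [0,3], [1,2], [2,4], [3,4]

so the chain groups are C_0 ≅ Z^5, C_1 ≅ Z^5.

∂_1: C_1 → C_0 sends each edge [p,q] (with p < q) to q − p.
The resulting 5×5 matrix has rank 4, and its Smith normal form has invariant factors (1,1,1,1).

From H_k ≅ ker(∂_k) / im(∂_{k+1}) we obtain:

  H_0: rank C_0 − rank ∂_1 = 5 − 4 = 1, and the invariant factors of ∂_1 are all 1, so H_0 ≅ Z.
  H_1: rank ker ∂_1 − rank ∂_2 = (5 − 4) − 0 = 1, and there is no ∂_2, so H_1 ≅ Z.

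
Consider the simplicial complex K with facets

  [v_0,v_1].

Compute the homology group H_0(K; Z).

H_0 = Z.

Fix the vertex order v_0 < v_1 and write every simplex with vertices in increasing order. Then dim K = 1 and the simplices of K are:

  0-simplices (2): [v_0], [v_1]
  1-simplices (1): [v_0,v_1]

Hence C_0 ≅ Z^2, C_1 ≅ Z^1.

∂_1: C_1 → C_0 is given by ∂[p,q] = [q] − [p]. For instance
  ∂[v_0,v_1] = [v_1] − [v_0].
This gives a 2×1 integer matrix of rank 1; reducing to Smith normal form yields diagonal entries (1).

Computing H_k = (kernel of ∂_k) / (image of ∂_{k+1}):

  H_0: rank C_0 − rank ∂_1 = 2 − 1 = 1, and the invariant factors of ∂_1 are all 1, so H_0 = Z.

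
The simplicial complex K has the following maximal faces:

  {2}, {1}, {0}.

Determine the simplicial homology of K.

We work with the vertex ordering 0 < 1 < 2. The simplices of K, each written with vertices in increasing order, are:

  0-simplices (3): [0], [1], [2]

giving chain groups C_0 ≅ Z^3.

Reading off H_k = ker ∂_k / im ∂_{k+1}:

  H_0: rank C_0 − rank ∂_1 = 3 − 0 = 3, and there is no ∂_1, so H_0 = Z^3.

H_0 = Z^3.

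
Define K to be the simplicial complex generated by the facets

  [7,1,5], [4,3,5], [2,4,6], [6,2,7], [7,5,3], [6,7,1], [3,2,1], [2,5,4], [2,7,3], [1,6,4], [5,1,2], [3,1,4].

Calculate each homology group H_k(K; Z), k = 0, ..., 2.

Take the total order 1 < 2 < 3 < 4 < 5 < 6 < 7 on the vertex set. Then K (dimension 2) consists of the simplices:

  0-simplices (7): [1], [2], [3], [4], [5], [6], [7]
  1-simplices (18): [1,2], [1,3], [1,4], [1,5], [1,6], [1,7], [2,3], [2,4], [2,5], [2,6], [2,7], [3,4], [3,5], [3,7], [4,5], [4,6], [5,7], [6,7]
  2-simplices (12): [1,2,3], [1,2,5], [1,3,4], [1,4,6], [1,5,7], [1,6,7], [2,3,7], [2,4,5], [2,4,6], [2,6,7], [3,4,5], [3,5,7]

giving chain groups C_0 ≅ Z^7, C_1 ≅ Z^18, C_2 ≅ Z^12.

∂_1: C_1 → C_0 sends each edge [p,q] (with p < q) to q − p.
This gives a 7×18 integer matrix of rank 6; reducing to Smith normal form yields diagonal entries (1,1,1,1,1,1).

∂_2: C_2 → C_1 acts by ∂[p,q,r] = [q,r] − [p,r] + [p,q]. For instance
  ∂[1,3,4] = [3,4] − [1,4] + [1,3],
  ∂[2,6,7] = [6,7] − [2,7] + [2,6].
The resulting 18×12 matrix has rank 12, and its Smith normal form has invariant factors (1,1,1,1,1,1,1,1,1,1,1,2).

Reading off H_k = ker ∂_k / im ∂_{k+1}:

  H_0: rank C_0 − rank ∂_1 = 7 − 6 = 1, and the invariant factors of ∂_1 are all 1, so H_0 = Z.
  H_1: rank ker ∂_1 − rank ∂_2 = (18 − 6) − 12 = 0, and ∂_2 has invariant factor 2 > 1, so H_1 = Z/2.
  H_2: rank ker ∂_2 − rank ∂_3 = (12 − 12) − 0 = 0, and there is no ∂_3, so H_2 = 0.

As a check, the Euler characteristic is 7 − 18 + 12 = 1, which agrees with 1 − 0 + 0 = 1.

H_0 = Z,  H_1 = Z/2,  H_2 = 0.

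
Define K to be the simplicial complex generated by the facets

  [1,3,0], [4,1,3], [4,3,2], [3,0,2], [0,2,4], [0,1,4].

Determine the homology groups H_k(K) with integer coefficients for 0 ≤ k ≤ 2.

H_0 = Z,  H_1 = 0,  H_2 = Z.

We work with the vertex ordering 0 < 1 < 2 < 3 < 4. The simplices of K, each written with vertices in increasing order, are:

  0-simplices (5): [0], [1], [2], [3], [4]
  1-simplices (9): [0,1], [0,2], [0,3], [0,4], [1,3], [1,4], [2,3], [2,4], [3,4]
  2-simplices (6): [0,1,3], [0,1,4], [0,2,3], [0,2,4], [1,3,4], [2,3,4]

Hence C_0 ≅ Z^5, C_1 ≅ Z^9, C_2 ≅ Z^6.

∂_1: C_1 → C_0 maps an edge to its endpoints' difference, ∂[p,q] = q − p. For instance
  ∂[3,4] = [4] − [3].
The resulting 5×9 matrix has rank 4, and its Smith normal form has invariant factors (1,1,1,1).

Boundary ∂_2: C_2 → C_1 sends each 2-simplex [p,q,r] to [q,r] − [p,r] + [p,q]. For instance
  ∂[2,3,4] = [3,4] − [2,4] + [2,3],
  ∂[0,1,3] = [1,3] − [0,3] + [0,1].
The resulting 9×6 matrix has rank 5, and its Smith normal form has invariant factors (1,1,1,1,1).

Computing H_k = (kernel of ∂_k) / (image of ∂_{k+1}):

  H_0: rank C_0 − rank ∂_1 = 5 − 4 = 1, and the invariant factors of ∂_1 are all 1, so H_0 ≅ Z.
  H_1: rank ker ∂_1 − rank ∂_2 = (9 − 4) − 5 = 0, and the invariant factors of ∂_2 are all 1, so H_1 ≅ 0.
  H_2: rank ker ∂_2 − rank ∂_3 = (6 − 5) − 0 = 1, and there is no ∂_3, so H_2 ≅ Z.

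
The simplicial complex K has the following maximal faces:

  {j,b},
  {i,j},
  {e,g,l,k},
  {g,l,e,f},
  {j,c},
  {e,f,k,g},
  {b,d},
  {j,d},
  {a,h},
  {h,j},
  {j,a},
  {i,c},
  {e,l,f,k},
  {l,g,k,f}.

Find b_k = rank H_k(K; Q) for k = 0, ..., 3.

b_0 = 2, b_1 = 3, b_2 = 0, b_3 = 1.

Take the total order a < b < c < d < e < f < g < h < i < j < k < l on the vertex set. Then K (dimension 3) consists of the simplices:

  0-simplices (12): a, b, c, d, e, f, g, h, i, j, k, l
  1-simplices (19): ah, aj, bd, bj, ci, cj, dj, ef, eg, ek, el, fg, fk, fl, gk, gl, hj, ij, kl
  2-simplices (10): efg, efk, efl, egk, egl, ekl, fgk, fgl, fkl, gkl
  3-simplices (5): efgk, efgl, efkl, egkl, fgkl

so the chain groups are C_0 ≅ Z^12, C_1 ≅ Z^19, C_2 ≅ Z^10, C_3 ≅ Z^5.

The boundary map ∂_1: C_1 → C_0 sends each edge [p,q] (with p < q) to q − p. For instance
  ∂bj = j − b.
This gives a 12×19 integer matrix of rank 10; reducing to Smith normal form yields diagonal entries (1,1,1,1,1,1,1,1,1,1).

Boundary ∂_2: C_2 → C_1 sends each 2-simplex [p,q,r] to [q,r] − [p,r] + [p,q]. For instance
  ∂fkl = kl − fl + fk,
  ∂ekl = kl − el + ek.
As a 19×10 matrix over Z this has rank 6, with invariant factors (1,1,1,1,1,1).

∂_3: C_3 → C_2 sends each 3-simplex σ to the alternating sum Σ_i (−1)^i (σ with its i-th vertex removed). For instance
  ∂efgl = fgl − egl + efl − efg,
  ∂efgk = fgk − egk + efk − efg.
The 10×5 boundary matrix has rank 4 and Smith normal form diag(1,1,1,1).

Reading off H_k = ker ∂_k / im ∂_{k+1}:

  H_0: rank C_0 − rank ∂_1 = 12 − 10 = 2, and the invariant factors of ∂_1 are all 1, so H_0 ≅ Z^2.
  H_1: rank ker ∂_1 − rank ∂_2 = (19 − 10) − 6 = 3, and the invariant factors of ∂_2 are all 1, so H_1 ≅ Z^3.
  H_2: rank ker ∂_2 − rank ∂_3 = (10 − 6) − 4 = 0, and the invariant factors of ∂_3 are all 1, so H_2 ≅ 0.
  H_3: rank ker ∂_3 − rank ∂_4 = (5 − 4) − 0 = 1, and there is no ∂_4, so H_3 ≅ Z.

Hence the Betti numbers are b_0 = 2, b_1 = 3, b_2 = 0, b_3 = 1.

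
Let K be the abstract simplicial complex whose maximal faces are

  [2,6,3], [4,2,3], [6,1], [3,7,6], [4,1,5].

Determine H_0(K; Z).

H_0 = Z.

K has 7 vertices, 11 edges, 4 triangles.
rank ∂_0 = 0, rank ∂_1 = 6 ⇒ b_0 = 7 − 0 − 6 = 1; all invariant factors of ∂_1 are 1 so no torsion. So H_0 ≅ Z.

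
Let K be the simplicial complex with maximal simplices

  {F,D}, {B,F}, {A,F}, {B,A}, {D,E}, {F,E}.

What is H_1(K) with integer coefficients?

H_1 ≅ Z^2.

Take the total order A < B < D < E < F on the vertex set. Then K (dimension 1) consists of the simplices:

  0-simplices (5): A, B, D, E, F
  1-simplices (6): AB, AF, BF, DE, DF, EF

giving chain groups C_0 ≅ Z^5, C_1 ≅ Z^6.

Boundary ∂_1: C_1 → C_0 is given by ∂[p,q] = [q] − [p].
This gives a 5×6 integer matrix of rank 4; reducing to Smith normal form yields diagonal entries (1,1,1,1).

From H_k ≅ ker(∂_k) / im(∂_{k+1}) we obtain:

  H_1: rank ker ∂_1 − rank ∂_2 = (6 − 4) − 0 = 2, and there is no ∂_2, so H_1 ≅ Z^2.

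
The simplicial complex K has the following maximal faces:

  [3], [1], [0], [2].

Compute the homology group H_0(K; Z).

H_0 ≅ Z^4.

Order the vertices as 0 < 1 < 2 < 3. Listing each simplex with vertices in this order, K has dimension 0 with simplices:

  0-simplices (4): [0], [1], [2], [3]

so the chain groups are C_0 ≅ Z^4.

Now H_k = ker ∂_k / im ∂_{k+1}, so:

  H_0: rank C_0 − rank ∂_1 = 4 − 0 = 4, and there is no ∂_1, so H_0 = Z^4.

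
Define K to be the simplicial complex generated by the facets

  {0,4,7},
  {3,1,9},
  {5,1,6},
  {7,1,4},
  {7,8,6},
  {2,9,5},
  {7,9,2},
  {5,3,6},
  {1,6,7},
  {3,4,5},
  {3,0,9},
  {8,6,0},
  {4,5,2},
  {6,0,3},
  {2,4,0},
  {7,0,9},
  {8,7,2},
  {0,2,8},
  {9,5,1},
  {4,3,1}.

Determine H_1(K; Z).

H_1 ≅ Z × Z/2.

Order the vertices as 0 < 1 < 2 < 3 < 4 < 5 < 6 < 7 < 8 < 9. Listing each simplex with vertices in this order, K has dimension 2 with simplices:

  0-simplices (10): [0], [1], [2], [3], [4], [5], [6], [7], [8], [9]
  1-simplices (30): (30 of them)
  2-simplices (20): (20 of them)

Hence C_0 ≅ Z^10, C_1 ≅ Z^30, C_2 ≅ Z^20.

The boundary map ∂_1: C_1 → C_0 is given by ∂[p,q] = [q] − [p]. For instance
  ∂[2,5] = [5] − [2].
The 10×30 boundary matrix has rank 9 and Smith normal form diag(1,1,1,1,1,1,1,1,1).

Boundary ∂_2: C_2 → C_1 maps a triangle to the signed sum of its edges. For instance
  ∂[1,4,7] = [4,7] − [1,7] + [1,4],
  ∂[0,2,4] = [2,4] − [0,4] + [0,2].
This gives a 30×20 integer matrix of rank 20; reducing to Smith normal form yields diagonal entries (1,1,1,1,1,1,1,1,1,1,1,1,1,1,1,1,1,1,1,2).

Computing H_k = (kernel of ∂_k) / (image of ∂_{k+1}):

  H_1: rank ker ∂_1 − rank ∂_2 = (30 − 9) − 20 = 1, and ∂_2 has invariant factor 2 > 1, so H_1 = Z × Z/2.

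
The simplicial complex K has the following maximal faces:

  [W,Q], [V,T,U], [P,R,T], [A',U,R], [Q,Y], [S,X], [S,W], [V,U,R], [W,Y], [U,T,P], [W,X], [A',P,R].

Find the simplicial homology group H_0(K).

K has 11 vertices, 18 edges, 6 triangles.
rank ∂_0 = 0, rank ∂_1 = 9 ⇒ b_0 = 11 − 0 − 9 = 2; all invariant factors of ∂_1 are 1 so no torsion. So H_0 ≅ Z^2.

H_0 = Z^2.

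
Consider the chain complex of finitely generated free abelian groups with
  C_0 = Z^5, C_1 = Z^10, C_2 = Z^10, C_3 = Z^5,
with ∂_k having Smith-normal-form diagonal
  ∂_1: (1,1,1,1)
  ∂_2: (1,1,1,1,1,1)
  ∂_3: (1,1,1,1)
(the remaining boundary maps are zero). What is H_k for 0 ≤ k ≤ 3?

H_0: b_0 = 5 − 0 − 4 = 1; torsion from ∂_1 factors > 1: none. So H_0 ≅ Z.
H_1: b_1 = 10 − 4 − 6 = 0; torsion from ∂_2 factors > 1: none. So H_1 ≅ 0.
H_2: b_2 = 10 − 6 − 4 = 0; torsion from ∂_3 factors > 1: none. So H_2 ≅ 0.
H_3: b_3 = 5 − 4 − 0 = 1; torsion from ∂_4 factors > 1: none. So H_3 ≅ Z.

H_0 ≅ Z,  H_1 = 0,  H_2 = 0,  H_3 ≅ Z.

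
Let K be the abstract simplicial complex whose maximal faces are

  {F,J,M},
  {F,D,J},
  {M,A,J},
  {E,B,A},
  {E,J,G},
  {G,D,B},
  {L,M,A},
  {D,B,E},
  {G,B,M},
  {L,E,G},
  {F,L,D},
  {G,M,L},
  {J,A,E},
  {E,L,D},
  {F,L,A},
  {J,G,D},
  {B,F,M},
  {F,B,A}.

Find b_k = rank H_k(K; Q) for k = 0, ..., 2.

b_0 = 1, b_1 = 1, b_2 = 0.

We work with the vertex ordering A < B < D < E < F < G < J < L < M. The simplices of K, each written with vertices in increasing order, are:

  0-simplices (9): A, B, D, E, F, G, J, L, M
  1-simplices (27): AB, AE, AF, AJ, AL, AM, BD, BE, BF, BG, BM, DE, DF, DG, DJ, DL, EG, EJ, EL, FJ, FL, FM, GJ, GL, GM, JM, LM
  2-simplices (18): ABE, ABF, AEJ, AFL, AJM, ALM, BDE, BDG, BFM, BGM, DEL, DFJ, DFL, DGJ, EGJ, EGL, FJM, GLM

Hence C_0 ≅ Z^9, C_1 ≅ Z^27, C_2 ≅ Z^18.

Boundary ∂_1: C_1 → C_0 sends each edge [p,q] (with p < q) to q − p. For instance
  ∂FJ = J − F.
This gives a 9×27 integer matrix of rank 8; reducing to Smith normal form yields diagonal entries (1,1,1,1,1,1,1,1).

The boundary map ∂_2: C_2 → C_1 sends each 2-simplex [p,q,r] to [q,r] − [p,r] + [p,q]. For instance
  ∂DFL = FL − DL + DF,
  ∂BFM = FM − BM + BF.
As a 27×18 matrix over Z this has rank 18, with invariant factors (1,1,1,1,1,1,1,1,1,1,1,1,1,1,1,1,1,2).

Computing H_k = (kernel of ∂_k) / (image of ∂_{k+1}):

  H_0: rank C_0 − rank ∂_1 = 9 − 8 = 1, and the invariant factors of ∂_1 are all 1, so H_0 ≅ Z.
  H_1: rank ker ∂_1 − rank ∂_2 = (27 − 8) − 18 = 1, and ∂_2 has invariant factor 2 > 1, so H_1 ≅ Z ⊕ Z_2.
  H_2: rank ker ∂_2 − rank ∂_3 = (18 − 18) − 0 = 0, and there is no ∂_3, so H_2 ≅ 0.

As a check, the Euler characteristic is 9 − 27 + 18 = 0, which agrees with 1 − 1 + 0 = 0.
(K is a triangulation of the Klein bottle.)

Hence the Betti numbers are b_0 = 1, b_1 = 1, b_2 = 0.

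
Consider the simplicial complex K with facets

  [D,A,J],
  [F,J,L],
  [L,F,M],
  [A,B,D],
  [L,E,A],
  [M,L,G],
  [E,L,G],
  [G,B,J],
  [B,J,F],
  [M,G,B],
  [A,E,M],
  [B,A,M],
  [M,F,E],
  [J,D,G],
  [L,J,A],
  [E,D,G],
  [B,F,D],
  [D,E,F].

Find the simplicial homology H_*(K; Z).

H_0 = Z,  H_1 = Z ⊕ Z/2,  H_2 = 0.

Order the vertices as A < B < D < E < F < G < J < L < M. Listing each simplex with vertices in this order, K has dimension 2 with simplices:

  0-simplices (9): A, B, D, E, F, G, J, L, M
  1-simplices (27): AB, AD, AE, AJ, AL, AM, BD, BF, BG, BJ, BM, DE, DF, DG, DJ, EF, EG, EL, EM, FJ, FL, FM, GJ, GL, GM, JL, LM
  2-simplices (18): ABD, ABM, ADJ, AEL, AEM, AJL, BDF, BFJ, BGJ, BGM, DEF, DEG, DGJ, EFM, EGL, FJL, FLM, GLM

giving chain groups C_0 ≅ Z^9, C_1 ≅ Z^27, C_2 ≅ Z^18.

∂_1: C_1 → C_0 maps an edge to its endpoints' difference, ∂[p,q] = q − p.
The 9×27 boundary matrix has rank 8 and Smith normal form diag(1,1,1,1,1,1,1,1).

Boundary ∂_2: C_2 → C_1 acts by ∂[p,q,r] = [q,r] − [p,r] + [p,q]. For instance
  ∂ABM = BM − AM + AB,
  ∂GLM = LM − GM + GL.
The 27×18 boundary matrix has rank 18 and Smith normal form diag(1,1,1,1,1,1,1,1,1,1,1,1,1,1,1,1,1,2).

From H_k ≅ ker(∂_k) / im(∂_{k+1}) we obtain:

  H_0: rank C_0 − rank ∂_1 = 9 − 8 = 1, and the invariant factors of ∂_1 are all 1, so H_0 = Z.
  H_1: rank ker ∂_1 − rank ∂_2 = (27 − 8) − 18 = 1, and ∂_2 has invariant factor 2 > 1, so H_1 = Z ⊕ Z/2.
  H_2: rank ker ∂_2 − rank ∂_3 = (18 − 18) − 0 = 0, and there is no ∂_3, so H_2 = 0.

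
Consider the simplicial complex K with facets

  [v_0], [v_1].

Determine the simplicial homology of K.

H_0 = Z^2.

Order the vertices as v_0 < v_1. Listing each simplex with vertices in this order, K has dimension 0 with simplices:

  0-simplices (2): [v_0], [v_1]

so the chain groups are C_0 ≅ Z^2.

Reading off H_k = ker ∂_k / im ∂_{k+1}:

  H_0: rank C_0 − rank ∂_1 = 2 − 0 = 2, and there is no ∂_1, so H_0 ≅ Z^2.

(K is a triangulation of a set of 2 points.)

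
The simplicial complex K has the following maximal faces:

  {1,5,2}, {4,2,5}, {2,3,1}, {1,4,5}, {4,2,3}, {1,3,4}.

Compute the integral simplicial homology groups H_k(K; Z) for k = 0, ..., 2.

H_0 ≅ Z,  H_1 = 0,  H_2 ≅ Z.

We work with the vertex ordering 1 < 2 < 3 < 4 < 5. The simplices of K, each written with vertices in increasing order, are:

  0-simplices (5): [1], [2], [3], [4], [5]
  1-simplices (9): [1,2], [1,3], [1,4], [1,5], [2,3], [2,4], [2,5], [3,4], [4,5]
  2-simplices (6): [1,2,3], [1,2,5], [1,3,4], [1,4,5], [2,3,4], [2,4,5]

so the chain groups are C_0 ≅ Z^5, C_1 ≅ Z^9, C_2 ≅ Z^6.

∂_1: C_1 → C_0 maps an edge to its endpoints' difference, ∂[p,q] = q − p. For instance
  ∂[1,2] = [2] − [1].
This gives a 5×9 integer matrix of rank 4; reducing to Smith normal form yields diagonal entries (1,1,1,1).

Boundary ∂_2: C_2 → C_1 maps a triangle to the signed sum of its edges. For instance
  ∂[1,2,3] = [2,3] − [1,3] + [1,2],
  ∂[2,4,5] = [4,5] − [2,5] + [2,4].
This gives a 9×6 integer matrix of rank 5; reducing to Smith normal form yields diagonal entries (1,1,1,1,1).

Reading off H_k = ker ∂_k / im ∂_{k+1}:

  H_0: rank C_0 − rank ∂_1 = 5 − 4 = 1, and the invariant factors of ∂_1 are all 1, so H_0 ≅ Z.
  H_1: rank ker ∂_1 − rank ∂_2 = (9 − 4) − 5 = 0, and the invariant factors of ∂_2 are all 1, so H_1 ≅ 0.
  H_2: rank ker ∂_2 − rank ∂_3 = (6 − 5) − 0 = 1, and there is no ∂_3, so H_2 ≅ Z.

(K is a triangulation of the 2-sphere S^2.)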